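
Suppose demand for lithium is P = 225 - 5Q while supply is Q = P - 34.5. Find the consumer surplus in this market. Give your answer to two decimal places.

Rewriting supply in inverse form: P = 34.5 + Q.
Set 225 - 5Q = 34.5 + Q, which gives 190.5 = 6Q, so Q* = 31.75 and P* = 225 - 5(31.75) = 66.25.
The demand choke price is 225, so CS = (1/2)(Q*)(225 - P*) = (1/2)(31.75)(158.75) = 2520.1562.

2520.16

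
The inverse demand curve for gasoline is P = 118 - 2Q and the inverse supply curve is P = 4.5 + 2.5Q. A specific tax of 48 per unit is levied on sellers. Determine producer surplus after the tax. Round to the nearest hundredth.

Without the tax, 118 - 2Q = 4.5 + 2.5Q so Q* = 25.2222 and P* = 67.5556.
A tax on sellers shifts supply up by 48: 118 - 2Q = 4.5 + 2.5Q + 48, so Q_t = 14.5556. Buyers pay P_b = 88.8889; sellers receive P_s = P_b - 48 = 40.8889.
Producer surplus is the triangle above supply below P_s: (1/2)(14.5556)(40.8889 - 4.5) = 264.8302.

264.83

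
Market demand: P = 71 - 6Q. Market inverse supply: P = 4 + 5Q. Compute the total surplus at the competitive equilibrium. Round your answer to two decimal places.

Setting demand equal to supply, 67 = 11Q, so Q* = 6.0909 and P* = 34.4545.
Total surplus is the full triangle between the curves from 0 to Q*: (1/2)(6.0909)(71 - 4) = 204.0455.

204.05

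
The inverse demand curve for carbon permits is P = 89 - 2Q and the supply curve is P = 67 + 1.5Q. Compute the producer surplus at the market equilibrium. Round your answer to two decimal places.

Equilibrium: 89 - 2Q = 67 + 1.5Q, so Q* = 6.2857 and P* = 76.4286.
Producer surplus is the triangle above supply below P*: (1/2)(6.2857)(76.4286 - 67) = (1/2)(6.2857)(9.4286) = 29.6327.

29.63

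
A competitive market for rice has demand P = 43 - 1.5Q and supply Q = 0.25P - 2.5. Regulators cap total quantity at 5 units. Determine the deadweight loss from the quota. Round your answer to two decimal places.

2.75

Rewriting supply in inverse form: P = 10 + 4Q.
Without the quota, 43 - 1.5Q = 10 + 4Q gives Q* = 6.
At Q = 5 the demand price is 43 - 1.5(5) = 35.5 and the supply price is 10 + 4(5) = 30.
DWL = (1/2)(gap between curves at 5) x (Q* - 5) = (1/2)(5.5)(1) = 2.75.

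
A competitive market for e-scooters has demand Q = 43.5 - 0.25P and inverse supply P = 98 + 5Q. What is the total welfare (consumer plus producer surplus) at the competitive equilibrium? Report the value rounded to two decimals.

Rewriting demand in inverse form: P = 174 - 4Q.
Equilibrium: 174 - 4Q = 98 + 5Q, so Q* = 8.4444 and P* = 140.2222.
CS = (1/2)(8.4444)(33.7778) = 142.6173 and PS = (1/2)(8.4444)(42.2222) = 178.2716, so total surplus = 320.8889.

320.89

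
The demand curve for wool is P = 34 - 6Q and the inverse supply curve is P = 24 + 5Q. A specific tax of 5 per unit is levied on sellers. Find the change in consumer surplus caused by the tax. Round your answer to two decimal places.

Pre-tax equilibrium: 34 - 6Q = 24 + 5Q gives Q* = 0.9091, P* = 28.5455.
With the tax, sellers need 5 more per unit: 34 - 6Q = 24 + 5Q + 5, so Q_t = 0.4545. Buyers pay P_b = 31.2727; sellers receive P_s = P_b - 5 = 26.2727.
Consumers lose the trapezoid between P* and P_b out to Q_t plus the triangle from Q_t to Q*: change in CS = 0.6198 - 2.4793 = -1.8595.

-1.86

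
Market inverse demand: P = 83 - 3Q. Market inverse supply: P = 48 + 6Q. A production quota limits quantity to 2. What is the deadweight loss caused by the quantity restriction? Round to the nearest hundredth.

16.06

Without the quota, 83 - 3Q = 48 + 6Q gives Q* = 3.8889.
At Q = 2 the demand price is 83 - 3(2) = 77 and the supply price is 48 + 6(2) = 60.
DWL = (1/2)(gap between curves at 2) x (Q* - 2) = (1/2)(17)(1.8889) = 16.0556.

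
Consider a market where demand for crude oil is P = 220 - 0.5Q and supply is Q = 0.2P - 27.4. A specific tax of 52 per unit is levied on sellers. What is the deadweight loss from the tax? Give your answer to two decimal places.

245.82

Rewriting supply in inverse form: P = 137 + 5Q.
Without the tax, 220 - 0.5Q = 137 + 5Q so Q* = 15.0909 and P* = 212.4545.
A tax on sellers shifts supply up by 52: 220 - 0.5Q = 137 + 5Q + 52, so Q_t = 5.6364. Buyers pay P_b = 217.1818; sellers receive P_s = P_b - 52 = 165.1818.
The welfare triangle lost has base Q* - Q_t = 9.4545 and height t = 52, so DWL = (1/2)(9.4545)(52) = 245.8182.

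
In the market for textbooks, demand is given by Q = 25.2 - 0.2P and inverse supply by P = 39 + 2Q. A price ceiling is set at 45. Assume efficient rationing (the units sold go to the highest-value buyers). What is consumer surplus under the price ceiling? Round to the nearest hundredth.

Rewriting demand in inverse form: P = 126 - 5Q.
Without the control, 126 - 5Q = 39 + 2Q so Q* = 12.4286 and P* = 63.8571.
At the ceiling price 45, quantity supplied is (45 - 39)/2 = 3; supply is the short side, so Q = 3 trades at P = 45.
The demand price at Q = 3 is 111. CS is the trapezoid between demand and 45 over [0, 3]: (1/2)[(126 - 45) + (111 - 45)](3) = 220.5.

220.50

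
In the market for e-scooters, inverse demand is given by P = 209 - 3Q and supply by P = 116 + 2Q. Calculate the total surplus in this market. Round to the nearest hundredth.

Setting demand equal to supply, 93 = 5Q, so Q* = 18.6 and P* = 153.2.
CS = (1/2)(18.6)(55.8) = 518.94 and PS = (1/2)(18.6)(37.2) = 345.96, so total surplus = 864.9.

864.90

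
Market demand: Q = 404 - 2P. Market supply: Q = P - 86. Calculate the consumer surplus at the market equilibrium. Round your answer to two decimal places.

Rewriting demand in inverse form: P = 202 - 0.5Q.
Rewriting supply in inverse form: P = 86 + Q.
Setting demand equal to supply, 116 = 1.5Q, so Q* = 77.3333 and P* = 163.3333.
Consumer surplus is the triangle under demand above P*: (1/2)(77.3333)(202 - 163.3333) = (1/2)(77.3333)(38.6667) = 1495.1111.

1495.11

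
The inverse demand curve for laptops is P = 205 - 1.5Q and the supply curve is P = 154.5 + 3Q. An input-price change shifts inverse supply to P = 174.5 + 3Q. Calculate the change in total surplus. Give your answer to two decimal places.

Initial equilibrium: Q_0 = 11.2222, P_0 = 188.1667; CS_0 = (1/2)(11.2222)(16.8333) = 94.4537, PS_0 = (1/2)(11.2222)(33.6667) = 188.9074.
New equilibrium: 205 - 1.5Q = 174.5 + 3Q gives Q_1 = 6.7778, P_1 = 194.8333; CS_1 = 34.4537, PS_1 = 68.9074.
Change in total surplus = (34.4537 + 68.9074) - (94.4537 + 188.9074) = -180.

-180.00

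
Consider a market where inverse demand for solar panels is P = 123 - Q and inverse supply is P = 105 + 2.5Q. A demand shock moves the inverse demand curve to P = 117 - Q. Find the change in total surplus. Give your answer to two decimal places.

-25.71

Initial equilibrium: Q_0 = 5.1429, P_0 = 117.8571; CS_0 = (1/2)(5.1429)(5.1429) = 13.2245, PS_0 = (1/2)(5.1429)(12.8571) = 33.0612.
New equilibrium: 117 - Q = 105 + 2.5Q gives Q_1 = 3.4286, P_1 = 113.5714; CS_1 = 5.8776, PS_1 = 14.6939.
Change in total surplus = (5.8776 + 14.6939) - (13.2245 + 33.0612) = -25.7143.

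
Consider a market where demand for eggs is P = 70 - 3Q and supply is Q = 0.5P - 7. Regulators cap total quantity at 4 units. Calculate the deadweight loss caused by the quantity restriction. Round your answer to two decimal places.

Rewriting supply in inverse form: P = 14 + 2Q.
Without the quota, 70 - 3Q = 14 + 2Q gives Q* = 11.2.
At Q = 4 the demand price is 70 - 3(4) = 58 and the supply price is 14 + 2(4) = 22.
DWL = (1/2)(gap between curves at 4) x (Q* - 4) = (1/2)(36)(7.2) = 129.6.

129.60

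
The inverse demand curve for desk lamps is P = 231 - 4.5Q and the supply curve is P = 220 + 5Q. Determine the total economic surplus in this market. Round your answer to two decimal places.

6.37

Setting demand equal to supply, 11 = 9.5Q, so Q* = 1.1579 and P* = 225.7895.
CS = (1/2)(1.1579)(5.2105) = 3.0166 and PS = (1/2)(1.1579)(5.7895) = 3.3518, so total surplus = 6.3684.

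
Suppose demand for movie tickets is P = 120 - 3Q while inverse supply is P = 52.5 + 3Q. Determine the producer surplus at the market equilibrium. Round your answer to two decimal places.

189.84

Set 120 - 3Q = 52.5 + 3Q, which gives 67.5 = 6Q, so Q* = 11.25 and P* = 120 - 3(11.25) = 86.25.
The supply curve's price intercept is 52.5, so PS = (1/2)(Q*)(P* - 52.5) = (1/2)(11.25)(33.75) = 189.8438.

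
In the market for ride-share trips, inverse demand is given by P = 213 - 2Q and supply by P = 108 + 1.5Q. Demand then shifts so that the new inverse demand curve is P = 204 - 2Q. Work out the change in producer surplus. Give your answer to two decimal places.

-110.76

Initial equilibrium: Q_0 = 30, P_0 = 153; CS_0 = (1/2)(30)(60) = 900, PS_0 = (1/2)(30)(45) = 675.
New equilibrium: 204 - 2Q = 108 + 1.5Q gives Q_1 = 27.4286, P_1 = 149.1429; CS_1 = 752.3265, PS_1 = 564.2449.
Change in producer surplus = 564.2449 - 675 = -110.7551.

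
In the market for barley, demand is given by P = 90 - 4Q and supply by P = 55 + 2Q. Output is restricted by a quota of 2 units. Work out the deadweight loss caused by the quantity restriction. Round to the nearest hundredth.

Without the quota, 90 - 4Q = 55 + 2Q gives Q* = 5.8333.
At Q = 2 the demand price is 90 - 4(2) = 82 and the supply price is 55 + 2(2) = 59.
DWL = (1/2)(gap between curves at 2) x (Q* - 2) = (1/2)(23)(3.8333) = 44.0833.

44.08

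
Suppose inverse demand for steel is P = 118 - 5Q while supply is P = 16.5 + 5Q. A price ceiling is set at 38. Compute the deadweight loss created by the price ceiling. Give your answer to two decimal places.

Without the control, 118 - 5Q = 16.5 + 5Q so Q* = 10.15 and P* = 67.25.
At P = 38, sellers supply (38 - 16.5)/5 = 4.3 while buyers want more, so the quantity traded is 4.3 at price 38.
At Q = 4.3 the demand price is 96.5 and the supply price is 38. Deadweight loss is the triangle between the curves from 4.3 to 10.15: (1/2)(96.5 - 38)(10.15 - 4.3) = 171.1125.

171.11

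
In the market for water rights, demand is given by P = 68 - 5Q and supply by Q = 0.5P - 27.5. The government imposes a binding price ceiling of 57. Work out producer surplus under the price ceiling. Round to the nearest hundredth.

Rewriting supply in inverse form: P = 55 + 2Q.
Free-market equilibrium: 68 - 5Q = 55 + 2Q gives Q* = 1.8571, P* = 58.7143.
At P = 57, sellers supply (57 - 55)/2 = 1 while buyers want more, so the quantity traded is 1 at price 57.
PS is the triangle above supply below 57: (1/2)(1)(57 - 55) = 1.

1.00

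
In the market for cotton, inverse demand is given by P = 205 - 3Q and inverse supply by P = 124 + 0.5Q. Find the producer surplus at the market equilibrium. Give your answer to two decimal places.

133.90

Equilibrium: 205 - 3Q = 124 + 0.5Q, so Q* = 23.1429 and P* = 135.5714.
PS is the area between P* and the supply curve from 0 to Q*: (1/2)(23.1429)(11.5714) = 133.898.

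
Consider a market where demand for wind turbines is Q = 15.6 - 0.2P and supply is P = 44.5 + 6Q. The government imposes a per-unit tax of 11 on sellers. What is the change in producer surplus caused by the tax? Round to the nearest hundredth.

-15.27

Rewriting demand in inverse form: P = 78 - 5Q.
Pre-tax equilibrium: 78 - 5Q = 44.5 + 6Q gives Q* = 3.0455, P* = 62.7727.
A tax on sellers shifts supply up by 11: 78 - 5Q = 44.5 + 6Q + 11, so Q_t = 2.0455. Buyers pay P_b = 67.7727; sellers receive P_s = P_b - 11 = 56.7727.
PS falls from (1/2)(3.0455)(18.2727) = 27.8244 to (1/2)(2.0455)(12.2727) = 12.5517, a change of -15.2727.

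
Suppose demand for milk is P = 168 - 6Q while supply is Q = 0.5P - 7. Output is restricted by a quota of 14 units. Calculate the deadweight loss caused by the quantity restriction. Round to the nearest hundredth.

110.25

Rewriting supply in inverse form: P = 14 + 2Q.
Without the quota, 168 - 6Q = 14 + 2Q gives Q* = 19.25.
At Q = 14 the demand price is 168 - 6(14) = 84 and the supply price is 14 + 2(14) = 42.
Deadweight loss is the triangle between the curves from 14 to 19.25: (1/2)(84 - 42)(19.25 - 14) = 110.25.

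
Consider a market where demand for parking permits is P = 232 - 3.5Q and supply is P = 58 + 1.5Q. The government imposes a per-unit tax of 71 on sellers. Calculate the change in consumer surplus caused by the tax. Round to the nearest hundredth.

-1376.69

Pre-tax equilibrium: 232 - 3.5Q = 58 + 1.5Q gives Q* = 34.8, P* = 110.2.
With the tax, sellers need 71 more per unit: 232 - 3.5Q = 58 + 1.5Q + 71, so Q_t = 20.6. Buyers pay P_b = 159.9; sellers receive P_s = P_b - 71 = 88.9.
Consumers lose the trapezoid between P* and P_b out to Q_t plus the triangle from Q_t to Q*: change in CS = 742.63 - 2119.32 = -1376.69.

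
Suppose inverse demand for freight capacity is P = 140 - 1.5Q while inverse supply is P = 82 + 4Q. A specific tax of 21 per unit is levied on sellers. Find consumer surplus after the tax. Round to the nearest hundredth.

Without the tax, 140 - 1.5Q = 82 + 4Q so Q* = 10.5455 and P* = 124.1818.
A tax on sellers shifts supply up by 21: 140 - 1.5Q = 82 + 4Q + 21, so Q_t = 6.7273. Buyers pay P_b = 129.9091; sellers receive P_s = P_b - 21 = 108.9091.
CS = (1/2)(Q_t)(140 - P_b) = (1/2)(6.7273)(10.0909) = 33.9421.

33.94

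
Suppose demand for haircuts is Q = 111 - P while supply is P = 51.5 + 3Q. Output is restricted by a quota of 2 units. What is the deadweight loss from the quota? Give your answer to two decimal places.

Rewriting demand in inverse form: P = 111 - Q.
Unrestricted equilibrium: Q* = (111 - 51.5)/(1 + 3) = 14.875.
At Q = 2 the demand price is 111 - (2) = 109 and the supply price is 51.5 + 3(2) = 57.5.
DWL = (1/2)(gap between curves at 2) x (Q* - 2) = (1/2)(51.5)(12.875) = 331.5312.

331.53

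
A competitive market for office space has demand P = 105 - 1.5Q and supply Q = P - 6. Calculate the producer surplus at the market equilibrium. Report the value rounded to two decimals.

784.08

Rewriting supply in inverse form: P = 6 + Q.
Setting demand equal to supply, 99 = 2.5Q, so Q* = 39.6 and P* = 45.6.
Producer surplus is the triangle above supply below P*: (1/2)(39.6)(45.6 - 6) = (1/2)(39.6)(39.6) = 784.08.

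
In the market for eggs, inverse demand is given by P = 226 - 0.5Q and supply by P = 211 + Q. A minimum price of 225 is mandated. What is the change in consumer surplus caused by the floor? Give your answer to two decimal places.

-24.00

Without the control, 226 - 0.5Q = 211 + Q so Q* = 10 and P* = 221.
At the floor price 225, quantity demanded is (226 - 225)/0.5 = 2; demand is the short side, so Q = 2 trades at P = 225.
CS goes from (1/2)(10)(5) = 25 to 1 (computed as (226 - 225)(2) - (1/2)(0.5)(2)^2), a change of -24.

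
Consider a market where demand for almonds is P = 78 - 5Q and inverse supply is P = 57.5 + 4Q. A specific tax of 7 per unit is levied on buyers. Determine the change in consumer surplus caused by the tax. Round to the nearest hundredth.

Pre-tax equilibrium: 78 - 5Q = 57.5 + 4Q gives Q* = 2.2778, P* = 66.6111.
A tax on buyers shifts demand down by 7: (78 - 7) - 5Q = 57.5 + 4Q, so Q_t = 1.5. Buyers pay P_b = 70.5; sellers receive P_s = P_b - 7 = 63.5.
CS falls from (1/2)(2.2778)(11.3889) = 12.9707 to (1/2)(1.5)(7.5) = 5.625, a change of -7.3457.

-7.35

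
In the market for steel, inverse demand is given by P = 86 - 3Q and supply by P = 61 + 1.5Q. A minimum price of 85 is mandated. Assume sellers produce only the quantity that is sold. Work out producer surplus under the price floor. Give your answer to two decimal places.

7.92

Free-market equilibrium: 86 - 3Q = 61 + 1.5Q gives Q* = 5.5556, P* = 69.3333.
At P = 85, buyers demand (86 - 85)/3 = 0.3333 while sellers would supply more, so the quantity traded is 0.3333 at price 85.
The supply price at Q = 0.3333 is 61.5. PS is the trapezoid between 85 and supply over [0, 0.3333]: (1/2)[(85 - 61) + (85 - 61.5)](0.3333) = 7.9167.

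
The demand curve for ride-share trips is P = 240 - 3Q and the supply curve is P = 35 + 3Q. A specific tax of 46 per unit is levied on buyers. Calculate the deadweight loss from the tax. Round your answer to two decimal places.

Pre-tax equilibrium: 240 - 3Q = 35 + 3Q gives Q* = 34.1667, P* = 137.5.
A tax on buyers shifts demand down by 46: (240 - 46) - 3Q = 35 + 3Q, so Q_t = 26.5. Buyers pay P_b = 160.5; sellers receive P_s = P_b - 46 = 114.5.
Deadweight loss is the triangle between the curves from Q_t to Q*: (1/2)(34.1667 - 26.5)(46) = 176.3333.

176.33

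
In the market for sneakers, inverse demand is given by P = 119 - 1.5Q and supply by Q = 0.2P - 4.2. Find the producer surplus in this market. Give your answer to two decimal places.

Rewriting supply in inverse form: P = 21 + 5Q.
Setting demand equal to supply, 98 = 6.5Q, so Q* = 15.0769 and P* = 96.3846.
The supply curve's price intercept is 21, so PS = (1/2)(Q*)(P* - 21) = (1/2)(15.0769)(75.3846) = 568.284.

568.28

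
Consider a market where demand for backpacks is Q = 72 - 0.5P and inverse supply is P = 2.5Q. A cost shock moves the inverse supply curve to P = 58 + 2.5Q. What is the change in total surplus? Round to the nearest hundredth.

-1482.22

Rewriting demand in inverse form: P = 144 - 2Q.
Initial equilibrium: Q_0 = 32, P_0 = 80; CS_0 = (1/2)(32)(64) = 1024, PS_0 = (1/2)(32)(80) = 1280.
New equilibrium: 144 - 2Q = 58 + 2.5Q gives Q_1 = 19.1111, P_1 = 105.7778; CS_1 = 365.2346, PS_1 = 456.5432.
Change in total surplus = (365.2346 + 456.5432) - (1024 + 1280) = -1482.2222.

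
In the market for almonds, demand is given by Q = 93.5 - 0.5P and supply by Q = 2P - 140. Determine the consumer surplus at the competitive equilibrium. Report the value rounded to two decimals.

Rewriting demand in inverse form: P = 187 - 2Q.
Rewriting supply in inverse form: P = 70 + 0.5Q.
Equilibrium: 187 - 2Q = 70 + 0.5Q, so Q* = 46.8 and P* = 93.4.
CS is the area between the demand curve and P* from 0 to Q*: (1/2)(46.8)(93.6) = 2190.24.

2190.24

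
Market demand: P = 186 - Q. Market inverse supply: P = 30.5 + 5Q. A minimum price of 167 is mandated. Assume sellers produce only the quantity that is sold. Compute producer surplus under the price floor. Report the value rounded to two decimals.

Without the control, 186 - Q = 30.5 + 5Q so Q* = 25.9167 and P* = 160.0833.
At the floor price 167, quantity demanded is (186 - 167)/1 = 19; demand is the short side, so Q = 19 trades at P = 167.
The supply price at Q = 19 is 125.5. PS is the trapezoid between 167 and supply over [0, 19]: (1/2)[(167 - 30.5) + (167 - 125.5)](19) = 1691.

1691.00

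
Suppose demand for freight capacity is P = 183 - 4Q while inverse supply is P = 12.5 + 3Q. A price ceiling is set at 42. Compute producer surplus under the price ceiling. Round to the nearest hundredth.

145.04

Free-market equilibrium: 183 - 4Q = 12.5 + 3Q gives Q* = 24.3571, P* = 85.5714.
At the ceiling price 42, quantity supplied is (42 - 12.5)/3 = 9.8333; supply is the short side, so Q = 9.8333 trades at P = 42.
PS is the triangle above supply below 42: (1/2)(9.8333)(42 - 12.5) = 145.0417.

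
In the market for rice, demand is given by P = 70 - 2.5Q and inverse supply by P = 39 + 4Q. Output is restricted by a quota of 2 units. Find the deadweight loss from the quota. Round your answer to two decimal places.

Unrestricted equilibrium: Q* = (70 - 39)/(2.5 + 4) = 4.7692.
At Q = 2 the demand price is 70 - 2.5(2) = 65 and the supply price is 39 + 4(2) = 47.
DWL = (1/2)(gap between curves at 2) x (Q* - 2) = (1/2)(18)(2.7692) = 24.9231.

24.92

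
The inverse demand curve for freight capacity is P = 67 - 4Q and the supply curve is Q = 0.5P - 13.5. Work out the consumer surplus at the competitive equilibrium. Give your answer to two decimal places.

Rewriting supply in inverse form: P = 27 + 2Q.
Equilibrium: 67 - 4Q = 27 + 2Q, so Q* = 6.6667 and P* = 40.3333.
The demand choke price is 67, so CS = (1/2)(Q*)(67 - P*) = (1/2)(6.6667)(26.6667) = 88.8889.

88.89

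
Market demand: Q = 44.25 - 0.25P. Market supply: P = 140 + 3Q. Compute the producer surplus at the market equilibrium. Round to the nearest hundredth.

Rewriting demand in inverse form: P = 177 - 4Q.
Equilibrium: 177 - 4Q = 140 + 3Q, so Q* = 5.2857 and P* = 155.8571.
The supply curve's price intercept is 140, so PS = (1/2)(Q*)(P* - 140) = (1/2)(5.2857)(15.8571) = 41.9082.

41.91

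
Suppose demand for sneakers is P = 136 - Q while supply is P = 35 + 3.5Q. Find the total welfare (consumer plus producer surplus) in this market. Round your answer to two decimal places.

Set 136 - Q = 35 + 3.5Q, which gives 101 = 4.5Q, so Q* = 22.4444 and P* = 136 - (22.4444) = 113.5556.
CS = (1/2)(22.4444)(22.4444) = 251.8765 and PS = (1/2)(22.4444)(78.5556) = 881.5679, so total surplus = 1133.4444.

1133.44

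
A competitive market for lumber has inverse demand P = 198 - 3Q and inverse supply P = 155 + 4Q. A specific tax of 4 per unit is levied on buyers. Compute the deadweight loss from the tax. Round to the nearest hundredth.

1.14

Without the tax, 198 - 3Q = 155 + 4Q so Q* = 6.1429 and P* = 179.5714.
A tax on buyers shifts demand down by 4: (198 - 4) - 3Q = 155 + 4Q, so Q_t = 5.5714. Buyers pay P_b = 181.2857; sellers receive P_s = P_b - 4 = 177.2857.
The welfare triangle lost has base Q* - Q_t = 0.5714 and height t = 4, so DWL = (1/2)(0.5714)(4) = 1.1429.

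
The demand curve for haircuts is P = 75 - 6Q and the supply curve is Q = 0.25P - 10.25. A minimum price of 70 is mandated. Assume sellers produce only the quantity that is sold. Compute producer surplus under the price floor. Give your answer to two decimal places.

22.78

Rewriting supply in inverse form: P = 41 + 4Q.
Free-market equilibrium: 75 - 6Q = 41 + 4Q gives Q* = 3.4, P* = 54.6.
At the floor price 70, quantity demanded is (75 - 70)/6 = 0.8333; demand is the short side, so Q = 0.8333 trades at P = 70.
The supply price at Q = 0.8333 is 44.3333. PS is the trapezoid between 70 and supply over [0, 0.8333]: (1/2)[(70 - 41) + (70 - 44.3333)](0.8333) = 22.7778.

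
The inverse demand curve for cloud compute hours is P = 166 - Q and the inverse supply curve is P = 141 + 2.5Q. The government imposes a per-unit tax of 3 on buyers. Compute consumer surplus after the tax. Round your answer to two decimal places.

19.76

Without the tax, 166 - Q = 141 + 2.5Q so Q* = 7.1429 and P* = 158.8571.
A tax on buyers shifts demand down by 3: (166 - 3) - Q = 141 + 2.5Q, so Q_t = 6.2857. Buyers pay P_b = 159.7143; sellers receive P_s = P_b - 3 = 156.7143.
Consumer surplus is the triangle under demand above P_b: (1/2)(6.2857)(166 - 159.7143) = 19.7551.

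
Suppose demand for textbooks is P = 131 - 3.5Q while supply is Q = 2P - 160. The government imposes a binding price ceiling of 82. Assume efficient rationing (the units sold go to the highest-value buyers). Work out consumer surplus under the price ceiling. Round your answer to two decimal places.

Rewriting supply in inverse form: P = 80 + 0.5Q.
Free-market equilibrium: 131 - 3.5Q = 80 + 0.5Q gives Q* = 12.75, P* = 86.375.
At the ceiling price 82, quantity supplied is (82 - 80)/0.5 = 4; supply is the short side, so Q = 4 trades at P = 82.
The demand price at Q = 4 is 117. CS is the trapezoid between demand and 82 over [0, 4]: (1/2)[(131 - 82) + (117 - 82)](4) = 168.

168.00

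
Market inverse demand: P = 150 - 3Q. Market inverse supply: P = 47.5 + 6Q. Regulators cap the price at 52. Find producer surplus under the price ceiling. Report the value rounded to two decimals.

Free-market equilibrium: 150 - 3Q = 47.5 + 6Q gives Q* = 11.3889, P* = 115.8333.
At the ceiling price 52, quantity supplied is (52 - 47.5)/6 = 0.75; supply is the short side, so Q = 0.75 trades at P = 52.
PS is the triangle above supply below 52: (1/2)(0.75)(52 - 47.5) = 1.6875.

1.69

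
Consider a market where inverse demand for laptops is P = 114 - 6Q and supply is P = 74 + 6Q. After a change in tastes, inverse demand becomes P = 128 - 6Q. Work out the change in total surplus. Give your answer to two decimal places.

54.83

Initial equilibrium: Q_0 = 3.3333, P_0 = 94; CS_0 = (1/2)(3.3333)(20) = 33.3333, PS_0 = (1/2)(3.3333)(20) = 33.3333.
New equilibrium: 128 - 6Q = 74 + 6Q gives Q_1 = 4.5, P_1 = 101; CS_1 = 60.75, PS_1 = 60.75.
Change in total surplus = (60.75 + 60.75) - (33.3333 + 33.3333) = 54.8333.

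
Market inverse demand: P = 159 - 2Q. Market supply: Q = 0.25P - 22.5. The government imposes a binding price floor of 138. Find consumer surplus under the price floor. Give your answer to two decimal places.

Rewriting supply in inverse form: P = 90 + 4Q.
Free-market equilibrium: 159 - 2Q = 90 + 4Q gives Q* = 11.5, P* = 136.
At P = 138, buyers demand (159 - 138)/2 = 10.5 while sellers would supply more, so the quantity traded is 10.5 at price 138.
CS is the triangle under demand above 138: (1/2)(10.5)(159 - 138) = 110.25.

110.25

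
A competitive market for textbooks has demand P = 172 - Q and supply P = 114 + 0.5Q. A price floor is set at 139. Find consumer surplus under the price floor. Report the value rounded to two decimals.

544.50

Free-market equilibrium: 172 - Q = 114 + 0.5Q gives Q* = 38.6667, P* = 133.3333.
At P = 139, buyers demand (172 - 139)/1 = 33 while sellers would supply more, so the quantity traded is 33 at price 139.
CS is the triangle under demand above 139: (1/2)(33)(172 - 139) = 544.5.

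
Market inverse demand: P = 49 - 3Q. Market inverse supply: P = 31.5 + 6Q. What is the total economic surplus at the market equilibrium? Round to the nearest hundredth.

Setting demand equal to supply, 17.5 = 9Q, so Q* = 1.9444 and P* = 43.1667.
CS = (1/2)(1.9444)(5.8333) = 5.6713 and PS = (1/2)(1.9444)(11.6667) = 11.3426, so total surplus = 17.0139.

17.01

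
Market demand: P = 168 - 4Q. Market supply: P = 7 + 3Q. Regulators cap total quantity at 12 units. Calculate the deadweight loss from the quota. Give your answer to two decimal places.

423.50

Without the quota, 168 - 4Q = 7 + 3Q gives Q* = 23.
At Q = 12 the demand price is 168 - 4(12) = 120 and the supply price is 7 + 3(12) = 43.
DWL = (1/2)(gap between curves at 12) x (Q* - 12) = (1/2)(77)(11) = 423.5.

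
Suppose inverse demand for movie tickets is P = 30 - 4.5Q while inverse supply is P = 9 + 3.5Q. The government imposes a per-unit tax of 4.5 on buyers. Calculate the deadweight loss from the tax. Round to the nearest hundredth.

1.27

Pre-tax equilibrium: 30 - 4.5Q = 9 + 3.5Q gives Q* = 2.625, P* = 18.1875.
With the tax, buyers' net willingness to pay falls by 4.5: (30 - 4.5) - 4.5Q = 9 + 3.5Q, so Q_t = 2.0625. Buyers pay P_b = 20.7188; sellers receive P_s = P_b - 4.5 = 16.2188.
The welfare triangle lost has base Q* - Q_t = 0.5625 and height t = 4.5, so DWL = (1/2)(0.5625)(4.5) = 1.2656.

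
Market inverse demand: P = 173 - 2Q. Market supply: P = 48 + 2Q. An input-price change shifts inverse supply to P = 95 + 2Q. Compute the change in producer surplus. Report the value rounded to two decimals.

Initial equilibrium: Q_0 = 31.25, P_0 = 110.5; CS_0 = (1/2)(31.25)(62.5) = 976.5625, PS_0 = (1/2)(31.25)(62.5) = 976.5625.
New equilibrium: 173 - 2Q = 95 + 2Q gives Q_1 = 19.5, P_1 = 134; CS_1 = 380.25, PS_1 = 380.25.
Change in producer surplus = 380.25 - 976.5625 = -596.3125.

-596.31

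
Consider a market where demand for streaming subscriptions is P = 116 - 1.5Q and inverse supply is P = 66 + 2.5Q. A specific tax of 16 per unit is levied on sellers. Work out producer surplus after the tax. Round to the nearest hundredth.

90.31

Without the tax, 116 - 1.5Q = 66 + 2.5Q so Q* = 12.5 and P* = 97.25.
A tax on sellers shifts supply up by 16: 116 - 1.5Q = 66 + 2.5Q + 16, so Q_t = 8.5. Buyers pay P_b = 103.25; sellers receive P_s = P_b - 16 = 87.25.
Producer surplus is the triangle above supply below P_s: (1/2)(8.5)(87.25 - 66) = 90.3125.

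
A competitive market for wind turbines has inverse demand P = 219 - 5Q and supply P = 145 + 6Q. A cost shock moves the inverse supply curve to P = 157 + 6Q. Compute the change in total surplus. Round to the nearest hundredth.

Initial equilibrium: Q_0 = 6.7273, P_0 = 185.3636; CS_0 = (1/2)(6.7273)(33.6364) = 113.1405, PS_0 = (1/2)(6.7273)(40.3636) = 135.7686.
New equilibrium: 219 - 5Q = 157 + 6Q gives Q_1 = 5.6364, P_1 = 190.8182; CS_1 = 79.4215, PS_1 = 95.3058.
Change in total surplus = (79.4215 + 95.3058) - (113.1405 + 135.7686) = -74.1818.

-74.18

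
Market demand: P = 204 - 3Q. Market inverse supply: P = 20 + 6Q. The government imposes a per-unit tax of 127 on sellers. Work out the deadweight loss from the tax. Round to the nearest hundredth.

896.06

Without the tax, 204 - 3Q = 20 + 6Q so Q* = 20.4444 and P* = 142.6667.
A tax on sellers shifts supply up by 127: 204 - 3Q = 20 + 6Q + 127, so Q_t = 6.3333. Buyers pay P_b = 185; sellers receive P_s = P_b - 127 = 58.
The welfare triangle lost has base Q* - Q_t = 14.1111 and height t = 127, so DWL = (1/2)(14.1111)(127) = 896.0556.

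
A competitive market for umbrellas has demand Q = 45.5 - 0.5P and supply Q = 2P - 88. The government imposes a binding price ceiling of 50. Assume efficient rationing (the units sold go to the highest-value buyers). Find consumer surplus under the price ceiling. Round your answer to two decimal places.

Rewriting demand in inverse form: P = 91 - 2Q.
Rewriting supply in inverse form: P = 44 + 0.5Q.
Free-market equilibrium: 91 - 2Q = 44 + 0.5Q gives Q* = 18.8, P* = 53.4.
At P = 50, sellers supply (50 - 44)/0.5 = 12 while buyers want more, so the quantity traded is 12 at price 50.
The demand price at Q = 12 is 67. CS is the trapezoid between demand and 50 over [0, 12]: (1/2)[(91 - 50) + (67 - 50)](12) = 348.

348.00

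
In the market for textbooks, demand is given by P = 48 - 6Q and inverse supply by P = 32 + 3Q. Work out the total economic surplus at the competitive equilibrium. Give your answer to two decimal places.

14.22

Set 48 - 6Q = 32 + 3Q, which gives 16 = 9Q, so Q* = 1.7778 and P* = 48 - 6(1.7778) = 37.3333.
CS = (1/2)(1.7778)(10.6667) = 9.4815 and PS = (1/2)(1.7778)(5.3333) = 4.7407, so total surplus = 14.2222.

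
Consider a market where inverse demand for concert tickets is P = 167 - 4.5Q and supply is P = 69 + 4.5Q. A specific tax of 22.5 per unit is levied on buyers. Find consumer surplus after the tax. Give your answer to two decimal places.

158.34

Without the tax, 167 - 4.5Q = 69 + 4.5Q so Q* = 10.8889 and P* = 118.
A tax on buyers shifts demand down by 22.5: (167 - 22.5) - 4.5Q = 69 + 4.5Q, so Q_t = 8.3889. Buyers pay P_b = 129.25; sellers receive P_s = P_b - 22.5 = 106.75.
Consumer surplus is the triangle under demand above P_b: (1/2)(8.3889)(167 - 129.25) = 158.3403.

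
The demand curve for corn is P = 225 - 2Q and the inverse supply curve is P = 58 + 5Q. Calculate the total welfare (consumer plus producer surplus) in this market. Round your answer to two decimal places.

Set 225 - 2Q = 58 + 5Q, which gives 167 = 7Q, so Q* = 23.8571 and P* = 225 - 2(23.8571) = 177.2857.
CS = (1/2)(23.8571)(47.7143) = 569.1633 and PS = (1/2)(23.8571)(119.2857) = 1422.9082, so total surplus = 1992.0714.

1992.07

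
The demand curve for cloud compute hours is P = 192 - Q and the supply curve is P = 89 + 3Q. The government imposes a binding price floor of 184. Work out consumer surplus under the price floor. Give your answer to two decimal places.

Without the control, 192 - Q = 89 + 3Q so Q* = 25.75 and P* = 166.25.
At the floor price 184, quantity demanded is (192 - 184)/1 = 8; demand is the short side, so Q = 8 trades at P = 184.
CS is the triangle under demand above 184: (1/2)(8)(192 - 184) = 32.

32.00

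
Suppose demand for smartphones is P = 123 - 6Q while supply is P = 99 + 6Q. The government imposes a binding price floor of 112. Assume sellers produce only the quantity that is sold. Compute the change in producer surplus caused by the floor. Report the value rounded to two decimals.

1.75

Free-market equilibrium: 123 - 6Q = 99 + 6Q gives Q* = 2, P* = 111.
At the floor price 112, quantity demanded is (123 - 112)/6 = 1.8333; demand is the short side, so Q = 1.8333 trades at P = 112.
PS goes from (1/2)(2)(12) = 12 to 13.75 (computed as (112 - 99)(1.8333) - (1/2)(6)(1.8333)^2), a change of 1.75.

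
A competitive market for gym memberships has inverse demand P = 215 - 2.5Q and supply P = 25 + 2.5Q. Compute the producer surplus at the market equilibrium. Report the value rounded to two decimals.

1805.00

Set 215 - 2.5Q = 25 + 2.5Q, which gives 190 = 5Q, so Q* = 38 and P* = 215 - 2.5(38) = 120.
PS is the area between P* and the supply curve from 0 to Q*: (1/2)(38)(95) = 1805.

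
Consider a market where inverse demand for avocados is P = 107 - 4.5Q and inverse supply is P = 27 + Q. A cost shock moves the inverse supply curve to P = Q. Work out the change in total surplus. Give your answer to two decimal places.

Initial equilibrium: Q_0 = 14.5455, P_0 = 41.5455; CS_0 = (1/2)(14.5455)(65.4545) = 476.0331, PS_0 = (1/2)(14.5455)(14.5455) = 105.7851.
New equilibrium: 107 - 4.5Q = Q gives Q_1 = 19.4545, P_1 = 19.4545; CS_1 = 851.5785, PS_1 = 189.2397.
Change in total surplus = (851.5785 + 189.2397) - (476.0331 + 105.7851) = 459.

459.00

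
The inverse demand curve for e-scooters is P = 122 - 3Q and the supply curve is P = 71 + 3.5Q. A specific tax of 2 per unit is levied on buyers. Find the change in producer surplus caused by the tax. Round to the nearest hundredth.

-8.28

Pre-tax equilibrium: 122 - 3Q = 71 + 3.5Q gives Q* = 7.8462, P* = 98.4615.
With the tax, buyers' net willingness to pay falls by 2: (122 - 2) - 3Q = 71 + 3.5Q, so Q_t = 7.5385. Buyers pay P_b = 99.3846; sellers receive P_s = P_b - 2 = 97.3846.
PS falls from (1/2)(7.8462)(27.4615) = 107.7337 to (1/2)(7.5385)(26.3846) = 99.4497, a change of -8.284.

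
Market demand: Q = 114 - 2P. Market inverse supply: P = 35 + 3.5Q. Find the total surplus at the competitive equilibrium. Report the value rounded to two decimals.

60.50

Rewriting demand in inverse form: P = 57 - 0.5Q.
Equilibrium: 57 - 0.5Q = 35 + 3.5Q, so Q* = 5.5 and P* = 54.25.
CS = (1/2)(5.5)(2.75) = 7.5625 and PS = (1/2)(5.5)(19.25) = 52.9375, so total surplus = 60.5.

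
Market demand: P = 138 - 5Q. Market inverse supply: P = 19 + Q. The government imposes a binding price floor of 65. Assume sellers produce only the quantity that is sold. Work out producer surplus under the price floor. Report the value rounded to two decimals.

565.02

Free-market equilibrium: 138 - 5Q = 19 + Q gives Q* = 19.8333, P* = 38.8333.
At P = 65, buyers demand (138 - 65)/5 = 14.6 while sellers would supply more, so the quantity traded is 14.6 at price 65.
The supply price at Q = 14.6 is 33.6. PS is the trapezoid between 65 and supply over [0, 14.6]: (1/2)[(65 - 19) + (65 - 33.6)](14.6) = 565.02.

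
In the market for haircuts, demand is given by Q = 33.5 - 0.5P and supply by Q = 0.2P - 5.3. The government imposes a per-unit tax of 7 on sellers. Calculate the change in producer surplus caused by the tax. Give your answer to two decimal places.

Rewriting demand in inverse form: P = 67 - 2Q.
Rewriting supply in inverse form: P = 26.5 + 5Q.
Without the tax, 67 - 2Q = 26.5 + 5Q so Q* = 5.7857 and P* = 55.4286.
With the tax, sellers need 7 more per unit: 67 - 2Q = 26.5 + 5Q + 7, so Q_t = 4.7857. Buyers pay P_b = 57.4286; sellers receive P_s = P_b - 7 = 50.4286.
Producers lose the trapezoid between P_s and P* out to Q_t plus the triangle from Q_t to Q*: change in PS = 57.2577 - 83.6862 = -26.4286.

-26.43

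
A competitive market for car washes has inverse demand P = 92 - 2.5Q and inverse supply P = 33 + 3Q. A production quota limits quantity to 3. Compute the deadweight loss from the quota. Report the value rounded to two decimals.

Without the quota, 92 - 2.5Q = 33 + 3Q gives Q* = 10.7273.
At Q = 3 the demand price is 92 - 2.5(3) = 84.5 and the supply price is 33 + 3(3) = 42.
DWL = (1/2)(gap between curves at 3) x (Q* - 3) = (1/2)(42.5)(7.7273) = 164.2045.

164.20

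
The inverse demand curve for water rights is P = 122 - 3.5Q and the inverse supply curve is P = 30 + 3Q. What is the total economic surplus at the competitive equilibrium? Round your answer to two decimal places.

Set 122 - 3.5Q = 30 + 3Q, which gives 92 = 6.5Q, so Q* = 14.1538 and P* = 122 - 3.5(14.1538) = 72.4615.
Total surplus is the full triangle between the curves from 0 to Q*: (1/2)(14.1538)(122 - 30) = 651.0769.

651.08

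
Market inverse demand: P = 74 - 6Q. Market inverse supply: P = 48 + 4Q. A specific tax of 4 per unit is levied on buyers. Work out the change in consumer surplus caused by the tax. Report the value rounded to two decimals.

-5.76

Pre-tax equilibrium: 74 - 6Q = 48 + 4Q gives Q* = 2.6, P* = 58.4.
A tax on buyers shifts demand down by 4: (74 - 4) - 6Q = 48 + 4Q, so Q_t = 2.2. Buyers pay P_b = 60.8; sellers receive P_s = P_b - 4 = 56.8.
Consumers lose the trapezoid between P* and P_b out to Q_t plus the triangle from Q_t to Q*: change in CS = 14.52 - 20.28 = -5.76.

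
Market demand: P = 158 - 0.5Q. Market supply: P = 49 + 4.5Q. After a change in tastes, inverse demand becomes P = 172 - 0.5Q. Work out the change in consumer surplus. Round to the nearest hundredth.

Initial equilibrium: Q_0 = 21.8, P_0 = 147.1; CS_0 = (1/2)(21.8)(10.9) = 118.81, PS_0 = (1/2)(21.8)(98.1) = 1069.29.
New equilibrium: 172 - 0.5Q = 49 + 4.5Q gives Q_1 = 24.6, P_1 = 159.7; CS_1 = 151.29, PS_1 = 1361.61.
Change in consumer surplus = 151.29 - 118.81 = 32.48.

32.48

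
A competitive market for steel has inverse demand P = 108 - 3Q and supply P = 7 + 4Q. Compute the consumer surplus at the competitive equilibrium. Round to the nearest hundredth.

Set 108 - 3Q = 7 + 4Q, which gives 101 = 7Q, so Q* = 14.4286 and P* = 108 - 3(14.4286) = 64.7143.
CS is the area between the demand curve and P* from 0 to Q*: (1/2)(14.4286)(43.2857) = 312.2755.

312.28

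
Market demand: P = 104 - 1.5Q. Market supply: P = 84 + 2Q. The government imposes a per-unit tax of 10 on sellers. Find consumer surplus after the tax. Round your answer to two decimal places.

Pre-tax equilibrium: 104 - 1.5Q = 84 + 2Q gives Q* = 5.7143, P* = 95.4286.
A tax on sellers shifts supply up by 10: 104 - 1.5Q = 84 + 2Q + 10, so Q_t = 2.8571. Buyers pay P_b = 99.7143; sellers receive P_s = P_b - 10 = 89.7143.
Consumer surplus is the triangle under demand above P_b: (1/2)(2.8571)(104 - 99.7143) = 6.1224.

6.12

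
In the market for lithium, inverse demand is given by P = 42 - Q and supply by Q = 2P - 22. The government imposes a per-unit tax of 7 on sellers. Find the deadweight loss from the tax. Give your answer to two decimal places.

Rewriting supply in inverse form: P = 11 + 0.5Q.
Pre-tax equilibrium: 42 - Q = 11 + 0.5Q gives Q* = 20.6667, P* = 21.3333.
A tax on sellers shifts supply up by 7: 42 - Q = 11 + 0.5Q + 7, so Q_t = 16. Buyers pay P_b = 26; sellers receive P_s = P_b - 7 = 19.
Deadweight loss is the triangle between the curves from Q_t to Q*: (1/2)(20.6667 - 16)(7) = 16.3333.

16.33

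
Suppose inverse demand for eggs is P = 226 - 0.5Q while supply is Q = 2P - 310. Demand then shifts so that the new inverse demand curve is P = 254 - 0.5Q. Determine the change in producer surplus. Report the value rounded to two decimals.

1190.00

Rewriting supply in inverse form: P = 155 + 0.5Q.
Initial equilibrium: Q_0 = 71, P_0 = 190.5; CS_0 = (1/2)(71)(35.5) = 1260.25, PS_0 = (1/2)(71)(35.5) = 1260.25.
New equilibrium: 254 - 0.5Q = 155 + 0.5Q gives Q_1 = 99, P_1 = 204.5; CS_1 = 2450.25, PS_1 = 2450.25.
Change in producer surplus = 2450.25 - 1260.25 = 1190.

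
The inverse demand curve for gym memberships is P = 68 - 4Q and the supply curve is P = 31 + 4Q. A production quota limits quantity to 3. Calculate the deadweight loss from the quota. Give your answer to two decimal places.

Unrestricted equilibrium: Q* = (68 - 31)/(4 + 4) = 4.625.
At Q = 3 the demand price is 68 - 4(3) = 56 and the supply price is 31 + 4(3) = 43.
Deadweight loss is the triangle between the curves from 3 to 4.625: (1/2)(56 - 43)(4.625 - 3) = 10.5625.

10.56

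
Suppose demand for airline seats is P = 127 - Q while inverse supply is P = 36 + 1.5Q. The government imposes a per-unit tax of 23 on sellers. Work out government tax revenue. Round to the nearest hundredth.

625.60

Without the tax, 127 - Q = 36 + 1.5Q so Q* = 36.4 and P* = 90.6.
A tax on sellers shifts supply up by 23: 127 - Q = 36 + 1.5Q + 23, so Q_t = 27.2. Buyers pay P_b = 99.8; sellers receive P_s = P_b - 23 = 76.8.
Tax revenue = t x Q_t = 23 x 27.2 = 625.6.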